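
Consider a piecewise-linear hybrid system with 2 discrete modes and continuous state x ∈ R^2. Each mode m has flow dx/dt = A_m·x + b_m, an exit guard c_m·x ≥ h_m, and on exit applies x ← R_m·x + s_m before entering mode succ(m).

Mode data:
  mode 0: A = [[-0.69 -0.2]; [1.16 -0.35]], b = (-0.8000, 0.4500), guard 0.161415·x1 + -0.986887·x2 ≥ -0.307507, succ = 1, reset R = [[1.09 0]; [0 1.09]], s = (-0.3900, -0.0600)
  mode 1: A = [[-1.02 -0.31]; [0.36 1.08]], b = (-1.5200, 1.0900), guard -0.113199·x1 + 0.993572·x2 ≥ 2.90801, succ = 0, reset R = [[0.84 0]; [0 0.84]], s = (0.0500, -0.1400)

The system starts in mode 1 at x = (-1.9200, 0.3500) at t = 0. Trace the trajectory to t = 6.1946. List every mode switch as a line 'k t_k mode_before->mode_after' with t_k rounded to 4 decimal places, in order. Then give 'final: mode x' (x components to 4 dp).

Mode 1: guard c·x = 2.9080 hit at Δt = 1.3243 (t = 1.3243), x⁻ = (-1.9424, 2.7055) → reset → x⁺ = (-1.5817, 2.1326), jump to mode 0
Mode 0: guard c·x = -0.3075 hit at Δt = 1.1966 (t = 2.5209), x⁻ = (-1.4872, 0.0684) → reset → x⁺ = (-2.0110, 0.0145), jump to mode 1
Mode 1: guard c·x = 2.9080 hit at Δt = 1.8781 (t = 4.3990), x⁻ = (-1.9126, 2.7089) → reset → x⁺ = (-1.5566, 2.1355), jump to mode 0
Mode 0: guard c·x = -0.3075 hit at Δt = 1.2102 (t = 5.6092), x⁻ = (-1.4758, 0.0702) → reset → x⁺ = (-1.9986, 0.0165), jump to mode 1
Mode 1: flow for 0.5854 to horizon, guard not reached → x = (-1.7955, 0.3648)

1 1.3243 1->0
2 2.5209 0->1
3 4.3990 1->0
4 5.6092 0->1
final: 1 -1.7955 0.3648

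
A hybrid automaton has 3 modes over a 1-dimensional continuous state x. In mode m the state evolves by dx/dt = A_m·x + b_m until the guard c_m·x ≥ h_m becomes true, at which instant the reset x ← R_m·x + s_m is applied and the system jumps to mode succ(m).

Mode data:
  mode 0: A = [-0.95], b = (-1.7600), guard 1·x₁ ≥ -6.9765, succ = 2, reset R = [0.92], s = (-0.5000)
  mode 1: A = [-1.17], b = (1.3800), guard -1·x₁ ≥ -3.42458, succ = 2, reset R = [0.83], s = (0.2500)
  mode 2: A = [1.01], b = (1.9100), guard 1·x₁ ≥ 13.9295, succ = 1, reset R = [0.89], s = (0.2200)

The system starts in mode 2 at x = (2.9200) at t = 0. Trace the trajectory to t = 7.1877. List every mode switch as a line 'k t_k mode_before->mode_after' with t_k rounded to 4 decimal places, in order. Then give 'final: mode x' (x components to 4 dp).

1 1.1786 2->1
2 2.5702 1->2
3 3.7139 2->1
4 5.1056 1->2
5 6.2493 2->1
final: 1 4.9947

Mode 2: guard c·x = 13.9295 hit at Δt = 1.1786 (t = 1.1786), x⁻ = (13.9295) → reset → x⁺ = (12.6173), jump to mode 1
Mode 1: guard c·x = -3.4246 hit at Δt = 1.3916 (t = 2.5702), x⁻ = (3.4246) → reset → x⁺ = (3.0924), jump to mode 2
Mode 2: guard c·x = 13.9295 hit at Δt = 1.1437 (t = 3.7139), x⁻ = (13.9295) → reset → x⁺ = (12.6173), jump to mode 1
Mode 1: guard c·x = -3.4246 hit at Δt = 1.3916 (t = 5.1056), x⁻ = (3.4246) → reset → x⁺ = (3.0924), jump to mode 2
Mode 2: guard c·x = 13.9295 hit at Δt = 1.1437 (t = 6.2493), x⁻ = (13.9295) → reset → x⁺ = (12.6173), jump to mode 1
Mode 1: flow for 0.9384 to horizon, guard not reached → x = (4.9947)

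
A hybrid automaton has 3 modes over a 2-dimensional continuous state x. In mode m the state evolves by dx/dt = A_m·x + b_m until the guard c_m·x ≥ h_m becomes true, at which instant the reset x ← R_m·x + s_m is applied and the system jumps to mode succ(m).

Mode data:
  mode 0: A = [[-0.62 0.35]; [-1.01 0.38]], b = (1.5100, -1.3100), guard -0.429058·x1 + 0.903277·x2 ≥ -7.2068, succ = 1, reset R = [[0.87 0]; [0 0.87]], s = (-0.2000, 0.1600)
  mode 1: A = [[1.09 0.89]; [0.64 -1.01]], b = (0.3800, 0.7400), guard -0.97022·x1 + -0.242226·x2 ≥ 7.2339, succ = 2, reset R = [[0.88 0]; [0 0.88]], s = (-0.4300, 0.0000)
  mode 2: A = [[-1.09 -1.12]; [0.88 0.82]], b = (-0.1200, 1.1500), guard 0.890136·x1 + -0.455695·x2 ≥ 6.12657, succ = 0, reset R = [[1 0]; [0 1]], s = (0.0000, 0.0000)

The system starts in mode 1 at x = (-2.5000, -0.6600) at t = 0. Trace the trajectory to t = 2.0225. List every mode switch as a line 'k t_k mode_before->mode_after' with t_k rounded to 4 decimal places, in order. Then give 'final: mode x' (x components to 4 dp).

1 0.8674 1->2
final: 2 1.4522 -6.3097

Mode 1: guard c·x = 7.2339 hit at Δt = 0.8674 (t = 0.8674), x⁻ = (-7.0604, -1.5843) → reset → x⁺ = (-6.6432, -1.3942), jump to mode 2
Mode 2: flow for 1.1551 to horizon, guard not reached → x = (1.4522, -6.3097)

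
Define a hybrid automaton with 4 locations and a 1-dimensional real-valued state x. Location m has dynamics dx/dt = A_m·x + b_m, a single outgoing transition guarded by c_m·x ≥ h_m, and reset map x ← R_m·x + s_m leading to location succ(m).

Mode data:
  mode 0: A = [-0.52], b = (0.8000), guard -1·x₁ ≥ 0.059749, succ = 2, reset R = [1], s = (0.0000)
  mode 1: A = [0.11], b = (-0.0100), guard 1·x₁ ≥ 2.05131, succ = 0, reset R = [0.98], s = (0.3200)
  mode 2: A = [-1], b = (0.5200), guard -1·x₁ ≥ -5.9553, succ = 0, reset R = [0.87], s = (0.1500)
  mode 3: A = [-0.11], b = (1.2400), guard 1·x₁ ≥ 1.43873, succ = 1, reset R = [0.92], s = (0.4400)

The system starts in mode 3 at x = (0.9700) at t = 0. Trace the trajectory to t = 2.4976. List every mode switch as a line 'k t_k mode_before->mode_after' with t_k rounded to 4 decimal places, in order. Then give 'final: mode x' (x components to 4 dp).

1 0.4233 3->1
2 1.8660 1->0
final: 0 2.1086

Mode 3: guard c·x = 1.4387 hit at Δt = 0.4233 (t = 0.4233), x⁻ = (1.4387) → reset → x⁺ = (1.7636), jump to mode 1
Mode 1: guard c·x = 2.0513 hit at Δt = 1.4427 (t = 1.8660), x⁻ = (2.0513) → reset → x⁺ = (2.3303), jump to mode 0
Mode 0: flow for 0.6316 to horizon, guard not reached → x = (2.1086)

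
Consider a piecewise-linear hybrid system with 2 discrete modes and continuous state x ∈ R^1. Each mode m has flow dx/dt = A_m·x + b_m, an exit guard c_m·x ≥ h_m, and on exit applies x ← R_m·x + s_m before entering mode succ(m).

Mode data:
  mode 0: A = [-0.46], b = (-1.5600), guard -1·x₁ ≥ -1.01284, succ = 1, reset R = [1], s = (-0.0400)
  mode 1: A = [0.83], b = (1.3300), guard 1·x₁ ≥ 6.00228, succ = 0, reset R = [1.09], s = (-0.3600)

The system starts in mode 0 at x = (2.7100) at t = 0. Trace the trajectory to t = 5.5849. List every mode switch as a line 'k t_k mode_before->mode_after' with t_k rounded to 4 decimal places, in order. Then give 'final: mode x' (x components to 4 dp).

1 0.7086 0->1
2 2.0132 1->0
3 3.7012 0->1
4 5.0058 1->0
final: 0 3.9436

Mode 0: guard c·x = -1.0128 hit at Δt = 0.7086 (t = 0.7086), x⁻ = (1.0128) → reset → x⁺ = (0.9728), jump to mode 1
Mode 1: guard c·x = 6.0023 hit at Δt = 1.3046 (t = 2.0132), x⁻ = (6.0023) → reset → x⁺ = (6.1825), jump to mode 0
Mode 0: guard c·x = -1.0128 hit at Δt = 1.6880 (t = 3.7012), x⁻ = (1.0128) → reset → x⁺ = (0.9728), jump to mode 1
Mode 1: guard c·x = 6.0023 hit at Δt = 1.3046 (t = 5.0058), x⁻ = (6.0023) → reset → x⁺ = (6.1825), jump to mode 0
Mode 0: flow for 0.5791 to horizon, guard not reached → x = (3.9436)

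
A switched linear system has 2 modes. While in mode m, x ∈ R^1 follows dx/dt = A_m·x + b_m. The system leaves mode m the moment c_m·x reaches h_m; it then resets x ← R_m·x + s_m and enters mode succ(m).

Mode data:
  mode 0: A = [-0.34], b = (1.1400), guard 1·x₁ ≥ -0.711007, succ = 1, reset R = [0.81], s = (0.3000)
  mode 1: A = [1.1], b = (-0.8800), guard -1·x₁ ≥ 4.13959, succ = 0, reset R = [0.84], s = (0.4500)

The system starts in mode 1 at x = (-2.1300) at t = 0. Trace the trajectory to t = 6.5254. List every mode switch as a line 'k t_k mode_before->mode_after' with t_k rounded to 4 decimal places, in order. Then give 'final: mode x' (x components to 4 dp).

Mode 1: guard c·x = 4.1396 hit at Δt = 0.4748 (t = 0.4748), x⁻ = (-4.1396) → reset → x⁺ = (-3.0273), jump to mode 0
Mode 0: guard c·x = -0.7110 hit at Δt = 1.3266 (t = 1.8014), x⁻ = (-0.7110) → reset → x⁺ = (-0.2759), jump to mode 1
Mode 1: guard c·x = 4.1396 hit at Δt = 1.3856 (t = 3.1870), x⁻ = (-4.1396) → reset → x⁺ = (-3.0273), jump to mode 0
Mode 0: guard c·x = -0.7110 hit at Δt = 1.3266 (t = 4.5136), x⁻ = (-0.7110) → reset → x⁺ = (-0.2759), jump to mode 1
Mode 1: guard c·x = 4.1396 hit at Δt = 1.3856 (t = 5.8991), x⁻ = (-4.1396) → reset → x⁺ = (-3.0273), jump to mode 0
Mode 0: flow for 0.6263 to horizon, guard not reached → x = (-1.8036)

1 0.4748 1->0
2 1.8014 0->1
3 3.1870 1->0
4 4.5136 0->1
5 5.8991 1->0
final: 0 -1.8036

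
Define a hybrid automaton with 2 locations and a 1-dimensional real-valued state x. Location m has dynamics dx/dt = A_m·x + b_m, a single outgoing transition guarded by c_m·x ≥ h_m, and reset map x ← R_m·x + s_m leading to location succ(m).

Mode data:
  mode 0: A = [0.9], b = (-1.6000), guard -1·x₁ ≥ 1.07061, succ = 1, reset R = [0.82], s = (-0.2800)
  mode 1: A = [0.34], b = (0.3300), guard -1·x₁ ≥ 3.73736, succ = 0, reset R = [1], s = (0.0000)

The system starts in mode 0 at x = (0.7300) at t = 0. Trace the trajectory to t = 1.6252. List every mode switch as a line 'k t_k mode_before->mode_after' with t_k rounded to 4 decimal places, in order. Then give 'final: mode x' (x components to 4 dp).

1 1.1112 0->1
final: 1 -1.1937

Mode 0: guard c·x = 1.0706 hit at Δt = 1.1112 (t = 1.1112), x⁻ = (-1.0706) → reset → x⁺ = (-1.1579), jump to mode 1
Mode 1: flow for 0.5140 to horizon, guard not reached → x = (-1.1937)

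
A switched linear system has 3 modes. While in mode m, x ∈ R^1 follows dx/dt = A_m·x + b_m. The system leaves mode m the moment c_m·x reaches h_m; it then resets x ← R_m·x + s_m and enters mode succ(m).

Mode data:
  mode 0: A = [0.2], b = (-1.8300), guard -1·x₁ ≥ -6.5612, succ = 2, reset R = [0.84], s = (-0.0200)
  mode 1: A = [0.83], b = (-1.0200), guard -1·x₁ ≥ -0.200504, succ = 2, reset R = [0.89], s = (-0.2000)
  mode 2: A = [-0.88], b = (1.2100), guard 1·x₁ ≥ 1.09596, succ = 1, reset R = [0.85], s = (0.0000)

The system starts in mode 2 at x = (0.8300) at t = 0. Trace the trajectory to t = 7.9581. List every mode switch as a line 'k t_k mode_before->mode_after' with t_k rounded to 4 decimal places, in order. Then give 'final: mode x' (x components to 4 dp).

1 0.7607 2->1
2 2.2557 1->2
3 4.0857 2->1
4 5.5808 1->2
5 7.4108 2->1
final: 1 0.7606

Mode 2: guard c·x = 1.0960 hit at Δt = 0.7607 (t = 0.7607), x⁻ = (1.0960) → reset → x⁺ = (0.9316), jump to mode 1
Mode 1: guard c·x = -0.2005 hit at Δt = 1.4950 (t = 2.2557), x⁻ = (0.2005) → reset → x⁺ = (-0.0216), jump to mode 2
Mode 2: guard c·x = 1.0960 hit at Δt = 1.8300 (t = 4.0857), x⁻ = (1.0960) → reset → x⁺ = (0.9316), jump to mode 1
Mode 1: guard c·x = -0.2005 hit at Δt = 1.4950 (t = 5.5808), x⁻ = (0.2005) → reset → x⁺ = (-0.0216), jump to mode 2
Mode 2: guard c·x = 1.0960 hit at Δt = 1.8300 (t = 7.4108), x⁻ = (1.0960) → reset → x⁺ = (0.9316), jump to mode 1
Mode 1: flow for 0.5473 to horizon, guard not reached → x = (0.7606)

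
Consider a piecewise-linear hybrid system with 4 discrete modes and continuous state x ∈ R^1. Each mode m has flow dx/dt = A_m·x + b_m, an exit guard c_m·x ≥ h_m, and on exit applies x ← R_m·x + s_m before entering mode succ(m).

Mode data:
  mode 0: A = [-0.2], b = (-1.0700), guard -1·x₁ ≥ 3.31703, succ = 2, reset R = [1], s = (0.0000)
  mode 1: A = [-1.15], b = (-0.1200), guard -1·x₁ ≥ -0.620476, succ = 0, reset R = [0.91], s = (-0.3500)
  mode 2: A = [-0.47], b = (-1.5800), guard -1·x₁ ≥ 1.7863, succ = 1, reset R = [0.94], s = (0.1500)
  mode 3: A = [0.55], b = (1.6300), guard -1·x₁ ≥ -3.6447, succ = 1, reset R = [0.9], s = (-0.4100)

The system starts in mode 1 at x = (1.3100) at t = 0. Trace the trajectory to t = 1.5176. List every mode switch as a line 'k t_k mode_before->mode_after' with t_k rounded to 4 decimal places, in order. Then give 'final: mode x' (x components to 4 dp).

Mode 1: guard c·x = -0.6205 hit at Δt = 0.5813 (t = 0.5813), x⁻ = (0.6205) → reset → x⁺ = (0.2146), jump to mode 0
Mode 0: flow for 0.9363 to horizon, guard not reached → x = (-0.7356)

1 0.5813 1->0
final: 0 -0.7356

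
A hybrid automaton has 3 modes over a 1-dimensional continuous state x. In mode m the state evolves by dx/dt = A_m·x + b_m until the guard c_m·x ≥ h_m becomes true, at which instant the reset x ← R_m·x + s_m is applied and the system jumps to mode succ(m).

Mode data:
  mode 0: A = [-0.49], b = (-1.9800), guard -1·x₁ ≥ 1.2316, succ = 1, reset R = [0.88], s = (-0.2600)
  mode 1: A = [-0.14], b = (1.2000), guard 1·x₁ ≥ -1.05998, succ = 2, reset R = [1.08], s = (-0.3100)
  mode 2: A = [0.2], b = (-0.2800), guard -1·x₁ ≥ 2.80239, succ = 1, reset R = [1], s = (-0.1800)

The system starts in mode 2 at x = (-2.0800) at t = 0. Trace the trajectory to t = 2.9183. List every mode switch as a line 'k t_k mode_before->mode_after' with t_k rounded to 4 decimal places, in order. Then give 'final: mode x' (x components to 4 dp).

1 0.9431 2->1
2 2.2430 1->2
final: 2 -1.8676

Mode 2: guard c·x = 2.8024 hit at Δt = 0.9431 (t = 0.9431), x⁻ = (-2.8024) → reset → x⁺ = (-2.9824), jump to mode 1
Mode 1: guard c·x = -1.0600 hit at Δt = 1.2999 (t = 2.2430), x⁻ = (-1.0600) → reset → x⁺ = (-1.4548), jump to mode 2
Mode 2: flow for 0.6753 to horizon, guard not reached → x = (-1.8676)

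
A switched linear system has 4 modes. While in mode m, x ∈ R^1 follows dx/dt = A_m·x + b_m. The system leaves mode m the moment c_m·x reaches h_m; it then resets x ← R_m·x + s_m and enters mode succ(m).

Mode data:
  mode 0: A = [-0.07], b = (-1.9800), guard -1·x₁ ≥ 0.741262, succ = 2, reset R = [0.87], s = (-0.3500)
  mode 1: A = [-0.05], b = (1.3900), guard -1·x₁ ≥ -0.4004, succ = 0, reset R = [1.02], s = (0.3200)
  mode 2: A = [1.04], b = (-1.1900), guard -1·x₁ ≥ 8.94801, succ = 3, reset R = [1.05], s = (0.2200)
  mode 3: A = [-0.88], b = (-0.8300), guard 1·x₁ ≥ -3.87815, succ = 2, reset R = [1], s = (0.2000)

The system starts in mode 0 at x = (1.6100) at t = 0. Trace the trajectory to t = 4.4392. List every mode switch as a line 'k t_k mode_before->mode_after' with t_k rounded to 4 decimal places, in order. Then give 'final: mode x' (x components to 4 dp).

Mode 0: guard c·x = 0.7413 hit at Δt = 1.1702 (t = 1.1702), x⁻ = (-0.7413) → reset → x⁺ = (-0.9949), jump to mode 2
Mode 2: guard c·x = 8.9480 hit at Δt = 1.4917 (t = 2.6619), x⁻ = (-8.9480) → reset → x⁺ = (-9.1754), jump to mode 3
Mode 3: guard c·x = -3.8782 hit at Δt = 1.1720 (t = 3.8339), x⁻ = (-3.8781) → reset → x⁺ = (-3.6781), jump to mode 2
Mode 2: flow for 0.6053 to horizon, guard not reached → x = (-7.9059)

1 1.1702 0->2
2 2.6619 2->3
3 3.8339 3->2
final: 2 -7.9059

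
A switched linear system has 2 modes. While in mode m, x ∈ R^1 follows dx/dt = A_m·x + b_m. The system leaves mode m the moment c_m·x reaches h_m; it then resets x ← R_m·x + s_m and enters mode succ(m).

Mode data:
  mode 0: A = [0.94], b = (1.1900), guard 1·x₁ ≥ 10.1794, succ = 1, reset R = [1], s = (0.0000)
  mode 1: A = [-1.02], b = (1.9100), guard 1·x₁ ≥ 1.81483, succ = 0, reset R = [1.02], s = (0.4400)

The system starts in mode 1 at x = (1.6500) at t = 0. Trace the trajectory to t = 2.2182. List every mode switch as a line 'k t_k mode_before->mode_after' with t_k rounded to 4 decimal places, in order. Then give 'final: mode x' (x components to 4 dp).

1 1.3231 1->0
final: 0 6.9851

Mode 1: guard c·x = 1.8148 hit at Δt = 1.3231 (t = 1.3231), x⁻ = (1.8148) → reset → x⁺ = (2.2911), jump to mode 0
Mode 0: flow for 0.8951 to horizon, guard not reached → x = (6.9851)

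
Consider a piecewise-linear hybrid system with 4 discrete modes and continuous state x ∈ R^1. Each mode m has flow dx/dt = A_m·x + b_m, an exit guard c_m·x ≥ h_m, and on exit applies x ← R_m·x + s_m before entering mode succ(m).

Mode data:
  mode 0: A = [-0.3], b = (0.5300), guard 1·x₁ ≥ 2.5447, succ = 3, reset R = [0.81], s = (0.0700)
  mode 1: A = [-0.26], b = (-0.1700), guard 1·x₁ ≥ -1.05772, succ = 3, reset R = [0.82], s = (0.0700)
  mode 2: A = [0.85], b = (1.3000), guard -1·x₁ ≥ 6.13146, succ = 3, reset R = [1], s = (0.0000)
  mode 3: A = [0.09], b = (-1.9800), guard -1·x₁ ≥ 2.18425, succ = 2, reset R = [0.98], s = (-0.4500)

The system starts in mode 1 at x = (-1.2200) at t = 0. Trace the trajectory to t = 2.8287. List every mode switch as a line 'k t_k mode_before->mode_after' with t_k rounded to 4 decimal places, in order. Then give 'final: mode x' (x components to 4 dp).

1 1.2991 1->3
2 1.9553 3->2
final: 2 -3.7589

Mode 1: guard c·x = -1.0577 hit at Δt = 1.2991 (t = 1.2991), x⁻ = (-1.0577) → reset → x⁺ = (-0.7973), jump to mode 3
Mode 3: guard c·x = 2.1843 hit at Δt = 0.6562 (t = 1.9553), x⁻ = (-2.1842) → reset → x⁺ = (-2.5906), jump to mode 2
Mode 2: flow for 0.8734 to horizon, guard not reached → x = (-3.7589)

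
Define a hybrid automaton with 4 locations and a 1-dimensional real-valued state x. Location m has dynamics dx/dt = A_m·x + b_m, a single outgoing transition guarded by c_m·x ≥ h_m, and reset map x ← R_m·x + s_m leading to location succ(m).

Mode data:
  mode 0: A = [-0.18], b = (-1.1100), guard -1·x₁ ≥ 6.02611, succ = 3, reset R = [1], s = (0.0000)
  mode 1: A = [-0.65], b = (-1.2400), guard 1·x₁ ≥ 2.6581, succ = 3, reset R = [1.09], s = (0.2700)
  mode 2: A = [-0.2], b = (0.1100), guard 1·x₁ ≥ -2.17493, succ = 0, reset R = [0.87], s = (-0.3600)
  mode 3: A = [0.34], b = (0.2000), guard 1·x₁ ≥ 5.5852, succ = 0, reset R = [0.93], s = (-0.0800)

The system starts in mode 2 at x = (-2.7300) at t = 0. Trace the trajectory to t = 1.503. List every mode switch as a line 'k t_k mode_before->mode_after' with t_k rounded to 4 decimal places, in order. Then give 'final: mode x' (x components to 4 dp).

Mode 2: guard c·x = -2.1749 hit at Δt = 0.9270 (t = 0.9270), x⁻ = (-2.1749) → reset → x⁺ = (-2.2522), jump to mode 0
Mode 0: flow for 0.5760 to horizon, guard not reached → x = (-2.6377)

1 0.9270 2->0
final: 0 -2.6377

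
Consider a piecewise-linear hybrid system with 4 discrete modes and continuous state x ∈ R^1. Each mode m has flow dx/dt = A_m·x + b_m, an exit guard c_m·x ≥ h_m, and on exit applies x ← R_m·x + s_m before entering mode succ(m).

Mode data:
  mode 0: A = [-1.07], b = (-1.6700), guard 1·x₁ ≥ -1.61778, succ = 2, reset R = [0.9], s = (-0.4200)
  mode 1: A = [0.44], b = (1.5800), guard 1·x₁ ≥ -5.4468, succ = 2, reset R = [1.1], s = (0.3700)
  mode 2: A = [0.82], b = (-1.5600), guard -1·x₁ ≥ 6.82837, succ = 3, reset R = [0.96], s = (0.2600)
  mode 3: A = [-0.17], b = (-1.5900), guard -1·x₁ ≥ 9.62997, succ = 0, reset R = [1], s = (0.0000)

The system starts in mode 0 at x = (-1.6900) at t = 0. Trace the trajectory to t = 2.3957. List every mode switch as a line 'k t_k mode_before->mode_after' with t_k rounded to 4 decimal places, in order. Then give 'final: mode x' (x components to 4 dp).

1 0.7646 0->2
2 1.7860 2->3
final: 3 -6.5963

Mode 0: guard c·x = -1.6178 hit at Δt = 0.7646 (t = 0.7646), x⁻ = (-1.6178) → reset → x⁺ = (-1.8760), jump to mode 2
Mode 2: guard c·x = 6.8284 hit at Δt = 1.0214 (t = 1.7860), x⁻ = (-6.8284) → reset → x⁺ = (-6.2952), jump to mode 3
Mode 3: flow for 0.6097 to horizon, guard not reached → x = (-6.5963)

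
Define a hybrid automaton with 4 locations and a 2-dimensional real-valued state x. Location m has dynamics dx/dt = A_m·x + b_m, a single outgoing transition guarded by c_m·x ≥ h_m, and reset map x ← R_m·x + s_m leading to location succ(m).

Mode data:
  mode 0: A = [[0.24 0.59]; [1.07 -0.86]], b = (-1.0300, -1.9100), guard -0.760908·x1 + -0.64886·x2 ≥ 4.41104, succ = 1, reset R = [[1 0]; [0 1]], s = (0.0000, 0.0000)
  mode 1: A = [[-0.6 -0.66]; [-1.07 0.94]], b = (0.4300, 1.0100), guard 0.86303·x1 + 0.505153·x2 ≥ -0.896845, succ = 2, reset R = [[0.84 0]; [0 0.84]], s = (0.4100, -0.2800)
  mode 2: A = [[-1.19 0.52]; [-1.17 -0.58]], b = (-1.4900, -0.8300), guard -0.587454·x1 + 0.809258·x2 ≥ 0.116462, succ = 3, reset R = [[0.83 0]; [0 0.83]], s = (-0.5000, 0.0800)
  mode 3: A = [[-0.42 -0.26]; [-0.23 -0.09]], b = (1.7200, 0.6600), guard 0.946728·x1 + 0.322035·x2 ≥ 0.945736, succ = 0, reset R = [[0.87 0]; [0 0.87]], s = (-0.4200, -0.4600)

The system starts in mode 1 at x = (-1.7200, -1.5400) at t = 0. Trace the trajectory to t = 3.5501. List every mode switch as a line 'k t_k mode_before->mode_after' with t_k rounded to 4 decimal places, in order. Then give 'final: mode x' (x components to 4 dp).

Mode 1: guard c·x = -0.8968 hit at Δt = 0.6442 (t = 0.6442), x⁻ = (-0.5349, -0.8616) → reset → x⁺ = (-0.0393, -1.0038), jump to mode 2
Mode 2: guard c·x = 0.1165 hit at Δt = 0.8651 (t = 1.5093), x⁻ = (-1.0563, -0.6229) → reset → x⁺ = (-1.3767, -0.4370), jump to mode 3
Mode 3: guard c·x = 0.9457 hit at Δt = 1.2637 (t = 2.7730), x⁻ = (0.8522, 0.4313) → reset → x⁺ = (0.3215, -0.0848), jump to mode 0
Mode 0: flow for 0.7771 to horizon, guard not reached → x = (-0.8201, -1.2775)

1 0.6442 1->2
2 1.5093 2->3
3 2.7730 3->0
final: 0 -0.8201 -1.2775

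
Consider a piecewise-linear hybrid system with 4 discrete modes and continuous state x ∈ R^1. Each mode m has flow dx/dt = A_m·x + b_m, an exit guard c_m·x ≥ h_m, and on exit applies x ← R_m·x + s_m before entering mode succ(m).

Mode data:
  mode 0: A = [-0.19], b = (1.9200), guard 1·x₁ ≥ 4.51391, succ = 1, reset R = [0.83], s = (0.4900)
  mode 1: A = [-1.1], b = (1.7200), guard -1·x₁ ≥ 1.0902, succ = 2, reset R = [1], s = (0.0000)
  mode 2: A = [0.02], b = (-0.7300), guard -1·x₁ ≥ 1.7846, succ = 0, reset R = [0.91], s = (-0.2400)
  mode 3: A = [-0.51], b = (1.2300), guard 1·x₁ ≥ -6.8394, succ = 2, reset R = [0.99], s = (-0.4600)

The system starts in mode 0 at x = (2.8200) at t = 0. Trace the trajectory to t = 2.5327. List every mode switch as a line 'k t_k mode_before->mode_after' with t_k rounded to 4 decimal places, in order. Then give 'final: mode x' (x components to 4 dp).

Mode 0: guard c·x = 4.5139 hit at Δt = 1.3928 (t = 1.3928), x⁻ = (4.5139) → reset → x⁺ = (4.2365), jump to mode 1
Mode 1: flow for 1.1399 to horizon, guard not reached → x = (2.3265)

1 1.3928 0->1
final: 1 2.3265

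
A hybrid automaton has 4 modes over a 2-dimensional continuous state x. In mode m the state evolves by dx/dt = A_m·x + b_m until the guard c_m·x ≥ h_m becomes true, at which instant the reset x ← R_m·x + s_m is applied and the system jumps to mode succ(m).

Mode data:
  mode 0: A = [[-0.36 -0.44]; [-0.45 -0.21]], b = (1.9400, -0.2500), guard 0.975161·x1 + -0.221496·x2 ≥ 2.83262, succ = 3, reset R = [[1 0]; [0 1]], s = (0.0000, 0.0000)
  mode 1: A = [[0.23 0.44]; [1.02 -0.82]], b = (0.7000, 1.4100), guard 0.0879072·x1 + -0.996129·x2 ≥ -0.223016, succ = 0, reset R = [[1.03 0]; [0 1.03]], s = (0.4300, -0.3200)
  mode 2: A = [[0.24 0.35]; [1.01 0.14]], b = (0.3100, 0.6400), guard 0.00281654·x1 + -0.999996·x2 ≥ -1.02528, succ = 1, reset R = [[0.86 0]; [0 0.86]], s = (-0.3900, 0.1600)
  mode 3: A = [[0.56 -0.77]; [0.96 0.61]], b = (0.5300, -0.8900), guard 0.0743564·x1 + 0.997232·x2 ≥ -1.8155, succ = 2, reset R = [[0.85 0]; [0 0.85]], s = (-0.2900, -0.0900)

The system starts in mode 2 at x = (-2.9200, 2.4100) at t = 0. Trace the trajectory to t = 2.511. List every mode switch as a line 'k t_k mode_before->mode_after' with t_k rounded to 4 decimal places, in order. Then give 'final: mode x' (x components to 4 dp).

Mode 2: guard c·x = -1.0253 hit at Δt = 0.7113 (t = 0.7113), x⁻ = (-2.7521, 1.0175) → reset → x⁺ = (-2.7568, 1.0351), jump to mode 1
Mode 1: guard c·x = -0.2230 hit at Δt = 0.6234 (t = 1.3347), x⁻ = (-2.5726, -0.0031) → reset → x⁺ = (-2.2198, -0.3232), jump to mode 0
Mode 0: flow for 1.1763 to horizon, guard not reached → x = (0.4590, -0.1724)

1 0.7113 2->1
2 1.3347 1->0
final: 0 0.4590 -0.1724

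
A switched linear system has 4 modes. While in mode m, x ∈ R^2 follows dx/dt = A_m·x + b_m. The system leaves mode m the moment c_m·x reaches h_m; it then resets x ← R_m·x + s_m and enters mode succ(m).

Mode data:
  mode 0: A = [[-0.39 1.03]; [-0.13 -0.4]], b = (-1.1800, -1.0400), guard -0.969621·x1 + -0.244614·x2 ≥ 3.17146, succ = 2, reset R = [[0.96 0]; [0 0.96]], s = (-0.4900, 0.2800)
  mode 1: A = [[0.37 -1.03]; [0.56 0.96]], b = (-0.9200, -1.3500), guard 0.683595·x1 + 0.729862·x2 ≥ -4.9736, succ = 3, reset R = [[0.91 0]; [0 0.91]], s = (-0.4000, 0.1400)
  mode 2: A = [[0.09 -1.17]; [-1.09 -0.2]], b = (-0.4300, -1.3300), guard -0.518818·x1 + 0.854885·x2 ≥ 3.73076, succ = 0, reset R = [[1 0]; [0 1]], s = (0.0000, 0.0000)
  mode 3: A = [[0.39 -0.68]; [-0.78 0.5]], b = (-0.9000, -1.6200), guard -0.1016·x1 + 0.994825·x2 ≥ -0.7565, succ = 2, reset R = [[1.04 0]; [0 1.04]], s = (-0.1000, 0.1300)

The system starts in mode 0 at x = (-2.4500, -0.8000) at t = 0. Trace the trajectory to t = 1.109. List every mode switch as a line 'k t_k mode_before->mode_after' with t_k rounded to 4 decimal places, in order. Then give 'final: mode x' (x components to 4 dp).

Mode 0: guard c·x = 3.1715 hit at Δt = 0.5538 (t = 0.5538), x⁻ = (-3.0236, -0.9801) → reset → x⁺ = (-3.3926, -0.6609), jump to mode 2
Mode 2: flow for 0.5552 to horizon, guard not reached → x = (-3.8262, 0.7353)

1 0.5538 0->2
final: 2 -3.8262 0.7353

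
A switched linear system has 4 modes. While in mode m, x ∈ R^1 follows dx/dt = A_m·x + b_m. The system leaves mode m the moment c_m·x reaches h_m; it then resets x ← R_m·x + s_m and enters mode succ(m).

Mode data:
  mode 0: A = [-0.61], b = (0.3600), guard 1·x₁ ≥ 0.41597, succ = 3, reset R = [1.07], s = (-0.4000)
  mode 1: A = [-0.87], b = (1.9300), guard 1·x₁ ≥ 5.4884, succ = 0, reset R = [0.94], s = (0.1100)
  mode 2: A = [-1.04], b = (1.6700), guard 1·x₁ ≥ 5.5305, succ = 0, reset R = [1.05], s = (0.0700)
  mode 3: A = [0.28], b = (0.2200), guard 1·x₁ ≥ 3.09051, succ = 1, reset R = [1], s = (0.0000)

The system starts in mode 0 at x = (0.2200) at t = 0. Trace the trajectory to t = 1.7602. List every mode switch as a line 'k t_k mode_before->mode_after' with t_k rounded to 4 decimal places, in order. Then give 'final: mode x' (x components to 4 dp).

Mode 0: guard c·x = 0.4160 hit at Δt = 1.2357 (t = 1.2357), x⁻ = (0.4160) → reset → x⁺ = (0.0451), jump to mode 3
Mode 3: flow for 0.5245 to horizon, guard not reached → x = (0.1765)

1 1.2357 0->3
final: 3 0.1765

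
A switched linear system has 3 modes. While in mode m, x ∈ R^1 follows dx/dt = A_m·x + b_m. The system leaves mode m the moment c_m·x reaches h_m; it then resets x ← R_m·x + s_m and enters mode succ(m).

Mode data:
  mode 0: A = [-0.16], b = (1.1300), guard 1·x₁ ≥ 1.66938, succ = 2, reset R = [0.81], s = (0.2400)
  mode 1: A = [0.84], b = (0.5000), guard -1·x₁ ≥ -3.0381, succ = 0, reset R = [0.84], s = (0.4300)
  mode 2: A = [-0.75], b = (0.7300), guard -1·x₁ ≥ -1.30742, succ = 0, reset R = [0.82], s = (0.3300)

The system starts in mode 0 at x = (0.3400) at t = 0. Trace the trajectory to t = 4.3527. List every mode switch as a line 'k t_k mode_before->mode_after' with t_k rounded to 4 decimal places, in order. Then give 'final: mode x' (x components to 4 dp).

Mode 0: guard c·x = 1.6694 hit at Δt = 1.3771 (t = 1.3771), x⁻ = (1.6694) → reset → x⁺ = (1.5922), jump to mode 2
Mode 2: guard c·x = -1.3074 hit at Δt = 0.8220 (t = 2.1991), x⁻ = (1.3074) → reset → x⁺ = (1.4021), jump to mode 0
Mode 0: guard c·x = 1.6694 hit at Δt = 0.3023 (t = 2.5014), x⁻ = (1.6694) → reset → x⁺ = (1.5922), jump to mode 2
Mode 2: guard c·x = -1.3074 hit at Δt = 0.8220 (t = 3.3234), x⁻ = (1.3074) → reset → x⁺ = (1.4021), jump to mode 0
Mode 0: guard c·x = 1.6694 hit at Δt = 0.3023 (t = 3.6257), x⁻ = (1.6694) → reset → x⁺ = (1.5922), jump to mode 2
Mode 2: flow for 0.7270 to horizon, guard not reached → x = (1.3321)

1 1.3771 0->2
2 2.1991 2->0
3 2.5014 0->2
4 3.3234 2->0
5 3.6257 0->2
final: 2 1.3321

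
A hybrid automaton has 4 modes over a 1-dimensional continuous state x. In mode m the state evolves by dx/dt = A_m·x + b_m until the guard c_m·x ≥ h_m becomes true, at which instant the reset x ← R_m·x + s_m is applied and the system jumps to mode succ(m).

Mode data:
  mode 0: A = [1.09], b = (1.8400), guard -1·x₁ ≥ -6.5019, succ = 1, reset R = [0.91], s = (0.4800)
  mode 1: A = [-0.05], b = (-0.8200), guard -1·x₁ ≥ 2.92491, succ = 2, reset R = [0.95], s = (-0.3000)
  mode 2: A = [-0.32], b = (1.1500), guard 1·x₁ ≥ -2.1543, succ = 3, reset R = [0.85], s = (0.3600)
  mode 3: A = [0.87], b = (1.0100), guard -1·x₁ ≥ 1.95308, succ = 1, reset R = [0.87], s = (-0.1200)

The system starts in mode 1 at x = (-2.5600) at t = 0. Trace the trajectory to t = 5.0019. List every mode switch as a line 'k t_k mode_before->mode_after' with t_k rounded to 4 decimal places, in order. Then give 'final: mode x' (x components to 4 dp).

1 0.5344 1->2
2 1.0004 2->3
3 2.0779 3->1
4 3.6552 1->2
5 4.1212 2->3
final: 3 -1.8284

Mode 1: guard c·x = 2.9249 hit at Δt = 0.5344 (t = 0.5344), x⁻ = (-2.9249) → reset → x⁺ = (-3.0787), jump to mode 2
Mode 2: guard c·x = -2.1543 hit at Δt = 0.4660 (t = 1.0004), x⁻ = (-2.1543) → reset → x⁺ = (-1.4712), jump to mode 3
Mode 3: guard c·x = 1.9531 hit at Δt = 1.0775 (t = 2.0779), x⁻ = (-1.9531) → reset → x⁺ = (-1.8192), jump to mode 1
Mode 1: guard c·x = 2.9249 hit at Δt = 1.5773 (t = 3.6552), x⁻ = (-2.9249) → reset → x⁺ = (-3.0787), jump to mode 2
Mode 2: guard c·x = -2.1543 hit at Δt = 0.4660 (t = 4.1212), x⁻ = (-2.1543) → reset → x⁺ = (-1.4712), jump to mode 3
Mode 3: flow for 0.8807 to horizon, guard not reached → x = (-1.8284)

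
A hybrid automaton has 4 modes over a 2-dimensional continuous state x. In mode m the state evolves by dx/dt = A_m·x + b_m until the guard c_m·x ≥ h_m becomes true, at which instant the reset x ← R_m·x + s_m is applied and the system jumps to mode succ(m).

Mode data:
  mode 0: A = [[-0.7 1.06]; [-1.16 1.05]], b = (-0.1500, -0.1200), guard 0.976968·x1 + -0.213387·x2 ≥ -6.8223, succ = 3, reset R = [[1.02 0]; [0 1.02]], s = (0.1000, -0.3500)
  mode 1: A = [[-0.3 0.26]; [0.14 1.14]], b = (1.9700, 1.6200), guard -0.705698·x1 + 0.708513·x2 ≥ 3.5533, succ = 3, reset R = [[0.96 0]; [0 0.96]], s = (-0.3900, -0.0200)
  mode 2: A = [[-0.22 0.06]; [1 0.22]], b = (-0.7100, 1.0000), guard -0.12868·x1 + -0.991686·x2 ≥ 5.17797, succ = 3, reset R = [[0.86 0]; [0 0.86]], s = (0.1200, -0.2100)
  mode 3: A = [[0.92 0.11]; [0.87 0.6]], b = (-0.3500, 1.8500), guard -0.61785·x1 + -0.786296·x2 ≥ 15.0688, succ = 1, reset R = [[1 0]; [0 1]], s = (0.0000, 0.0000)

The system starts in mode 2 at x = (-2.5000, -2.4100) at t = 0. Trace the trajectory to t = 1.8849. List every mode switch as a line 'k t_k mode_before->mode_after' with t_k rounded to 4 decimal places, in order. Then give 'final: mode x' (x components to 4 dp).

1 0.9990 2->3
final: 3 -6.6314 -9.3265

Mode 2: guard c·x = 5.1780 hit at Δt = 0.9990 (t = 0.9990), x⁻ = (-2.8374, -4.8532) → reset → x⁺ = (-2.3202, -4.3838), jump to mode 3
Mode 3: flow for 0.8859 to horizon, guard not reached → x = (-6.6314, -9.3265)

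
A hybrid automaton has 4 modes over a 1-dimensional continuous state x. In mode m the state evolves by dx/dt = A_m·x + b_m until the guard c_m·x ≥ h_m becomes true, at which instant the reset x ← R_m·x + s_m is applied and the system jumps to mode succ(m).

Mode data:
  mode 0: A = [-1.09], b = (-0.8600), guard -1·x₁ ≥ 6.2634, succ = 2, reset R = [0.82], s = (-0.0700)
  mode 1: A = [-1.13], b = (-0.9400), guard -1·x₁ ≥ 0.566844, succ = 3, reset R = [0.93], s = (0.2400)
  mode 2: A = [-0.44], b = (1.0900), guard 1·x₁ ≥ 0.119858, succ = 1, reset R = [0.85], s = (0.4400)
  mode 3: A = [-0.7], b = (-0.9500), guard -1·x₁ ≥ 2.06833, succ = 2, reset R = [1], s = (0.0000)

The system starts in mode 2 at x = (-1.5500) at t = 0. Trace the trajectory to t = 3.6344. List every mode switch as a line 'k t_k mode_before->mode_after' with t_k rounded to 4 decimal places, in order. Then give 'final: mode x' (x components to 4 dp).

1 1.2171 2->1
2 2.6733 1->3
final: 3 -0.8111

Mode 2: guard c·x = 0.1199 hit at Δt = 1.2171 (t = 1.2171), x⁻ = (0.1199) → reset → x⁺ = (0.5419), jump to mode 1
Mode 1: guard c·x = 0.5668 hit at Δt = 1.4562 (t = 2.6733), x⁻ = (-0.5668) → reset → x⁺ = (-0.2872), jump to mode 3
Mode 3: flow for 0.9611 to horizon, guard not reached → x = (-0.8111)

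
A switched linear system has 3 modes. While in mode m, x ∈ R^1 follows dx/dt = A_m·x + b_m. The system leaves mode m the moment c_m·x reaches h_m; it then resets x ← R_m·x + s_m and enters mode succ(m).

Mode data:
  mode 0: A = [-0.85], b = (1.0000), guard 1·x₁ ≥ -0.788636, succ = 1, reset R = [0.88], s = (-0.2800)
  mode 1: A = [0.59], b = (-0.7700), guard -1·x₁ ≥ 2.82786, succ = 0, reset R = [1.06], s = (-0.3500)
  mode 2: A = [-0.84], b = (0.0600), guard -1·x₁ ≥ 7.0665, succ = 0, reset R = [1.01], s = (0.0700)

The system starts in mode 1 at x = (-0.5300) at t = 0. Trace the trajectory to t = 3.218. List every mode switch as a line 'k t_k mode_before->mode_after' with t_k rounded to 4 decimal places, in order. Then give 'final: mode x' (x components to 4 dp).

Mode 1: guard c·x = 2.8279 hit at Δt = 1.3761 (t = 1.3761), x⁻ = (-2.8279) → reset → x⁺ = (-3.3475), jump to mode 0
Mode 0: guard c·x = -0.7886 hit at Δt = 0.9810 (t = 2.3571), x⁻ = (-0.7886) → reset → x⁺ = (-0.9740), jump to mode 1
Mode 1: flow for 0.8609 to horizon, guard not reached → x = (-2.4824)

1 1.3761 1->0
2 2.3571 0->1
final: 1 -2.4824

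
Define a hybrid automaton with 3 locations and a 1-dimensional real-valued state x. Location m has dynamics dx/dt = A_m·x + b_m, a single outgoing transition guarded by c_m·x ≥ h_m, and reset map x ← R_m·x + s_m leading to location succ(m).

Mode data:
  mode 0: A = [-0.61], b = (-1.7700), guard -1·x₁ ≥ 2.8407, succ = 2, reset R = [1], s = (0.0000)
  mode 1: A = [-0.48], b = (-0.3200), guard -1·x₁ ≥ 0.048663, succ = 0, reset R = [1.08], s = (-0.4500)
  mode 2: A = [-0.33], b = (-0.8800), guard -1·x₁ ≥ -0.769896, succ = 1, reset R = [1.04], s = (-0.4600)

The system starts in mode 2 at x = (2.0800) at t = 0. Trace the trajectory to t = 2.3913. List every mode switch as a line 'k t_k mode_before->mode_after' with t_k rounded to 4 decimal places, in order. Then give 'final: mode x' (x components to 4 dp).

Mode 2: guard c·x = -0.7699 hit at Δt = 0.9787 (t = 0.9787), x⁻ = (0.7699) → reset → x⁺ = (0.3407), jump to mode 1
Mode 1: guard c·x = 0.0487 hit at Δt = 1.0179 (t = 1.9966), x⁻ = (-0.0487) → reset → x⁺ = (-0.5026), jump to mode 0
Mode 0: flow for 0.3947 to horizon, guard not reached → x = (-1.0159)

1 0.9787 2->1
2 1.9966 1->0
final: 0 -1.0159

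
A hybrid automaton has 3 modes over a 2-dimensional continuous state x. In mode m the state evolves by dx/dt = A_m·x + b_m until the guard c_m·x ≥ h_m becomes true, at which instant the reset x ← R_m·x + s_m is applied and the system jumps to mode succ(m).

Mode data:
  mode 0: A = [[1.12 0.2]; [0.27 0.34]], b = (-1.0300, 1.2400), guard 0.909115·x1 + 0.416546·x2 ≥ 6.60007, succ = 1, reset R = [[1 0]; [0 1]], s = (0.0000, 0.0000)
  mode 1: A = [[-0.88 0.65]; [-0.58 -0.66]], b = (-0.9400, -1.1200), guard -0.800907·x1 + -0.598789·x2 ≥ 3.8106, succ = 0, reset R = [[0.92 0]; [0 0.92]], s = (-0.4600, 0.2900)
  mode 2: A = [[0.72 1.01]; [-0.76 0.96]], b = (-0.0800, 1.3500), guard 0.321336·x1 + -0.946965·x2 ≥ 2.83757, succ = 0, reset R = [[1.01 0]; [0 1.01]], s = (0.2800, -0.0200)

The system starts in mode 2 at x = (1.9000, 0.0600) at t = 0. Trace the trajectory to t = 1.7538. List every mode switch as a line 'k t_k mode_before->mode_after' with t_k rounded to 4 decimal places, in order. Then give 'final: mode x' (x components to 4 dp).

Mode 2: guard c·x = 2.8376 hit at Δt = 1.3014 (t = 1.3014), x⁻ = (3.9596, -1.6529) → reset → x⁺ = (4.2792, -1.6894), jump to mode 0
Mode 0: flow for 0.4524 to horizon, guard not reached → x = (6.3473, -0.6783)

1 1.3014 2->0
final: 0 6.3473 -0.6783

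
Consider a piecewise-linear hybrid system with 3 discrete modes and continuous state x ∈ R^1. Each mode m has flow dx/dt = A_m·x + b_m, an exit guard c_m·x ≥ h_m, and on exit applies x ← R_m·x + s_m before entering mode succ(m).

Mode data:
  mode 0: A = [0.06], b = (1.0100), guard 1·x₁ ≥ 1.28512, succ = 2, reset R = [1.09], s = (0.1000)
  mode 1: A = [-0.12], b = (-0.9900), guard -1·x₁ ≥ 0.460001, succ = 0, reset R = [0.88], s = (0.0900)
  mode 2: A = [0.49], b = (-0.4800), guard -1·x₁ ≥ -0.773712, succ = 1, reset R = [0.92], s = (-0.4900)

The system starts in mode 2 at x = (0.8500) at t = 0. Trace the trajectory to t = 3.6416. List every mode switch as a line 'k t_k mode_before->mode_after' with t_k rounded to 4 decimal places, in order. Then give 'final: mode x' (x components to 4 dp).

1 0.9447 2->1
2 1.6439 1->0
3 3.1847 0->2
final: 2 1.6316

Mode 2: guard c·x = -0.7737 hit at Δt = 0.9447 (t = 0.9447), x⁻ = (0.7737) → reset → x⁺ = (0.2218), jump to mode 1
Mode 1: guard c·x = 0.4600 hit at Δt = 0.6992 (t = 1.6439), x⁻ = (-0.4600) → reset → x⁺ = (-0.3148), jump to mode 0
Mode 0: guard c·x = 1.2851 hit at Δt = 1.5408 (t = 3.1847), x⁻ = (1.2851) → reset → x⁺ = (1.5008), jump to mode 2
Mode 2: flow for 0.4569 to horizon, guard not reached → x = (1.6316)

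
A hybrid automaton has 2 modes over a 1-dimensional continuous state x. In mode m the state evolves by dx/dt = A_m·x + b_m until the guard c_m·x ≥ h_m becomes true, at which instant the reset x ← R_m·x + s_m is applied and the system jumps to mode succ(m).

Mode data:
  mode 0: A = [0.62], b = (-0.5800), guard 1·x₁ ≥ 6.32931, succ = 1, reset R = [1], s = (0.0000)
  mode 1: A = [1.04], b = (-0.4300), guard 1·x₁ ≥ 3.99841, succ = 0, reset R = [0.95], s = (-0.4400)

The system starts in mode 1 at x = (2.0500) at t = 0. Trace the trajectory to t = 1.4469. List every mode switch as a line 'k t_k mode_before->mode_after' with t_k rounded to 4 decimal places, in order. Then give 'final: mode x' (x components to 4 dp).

Mode 1: guard c·x = 3.9984 hit at Δt = 0.7540 (t = 0.7540), x⁻ = (3.9984) → reset → x⁺ = (3.3585), jump to mode 0
Mode 0: flow for 0.6929 to horizon, guard not reached → x = (4.6588)

1 0.7540 1->0
final: 0 4.6588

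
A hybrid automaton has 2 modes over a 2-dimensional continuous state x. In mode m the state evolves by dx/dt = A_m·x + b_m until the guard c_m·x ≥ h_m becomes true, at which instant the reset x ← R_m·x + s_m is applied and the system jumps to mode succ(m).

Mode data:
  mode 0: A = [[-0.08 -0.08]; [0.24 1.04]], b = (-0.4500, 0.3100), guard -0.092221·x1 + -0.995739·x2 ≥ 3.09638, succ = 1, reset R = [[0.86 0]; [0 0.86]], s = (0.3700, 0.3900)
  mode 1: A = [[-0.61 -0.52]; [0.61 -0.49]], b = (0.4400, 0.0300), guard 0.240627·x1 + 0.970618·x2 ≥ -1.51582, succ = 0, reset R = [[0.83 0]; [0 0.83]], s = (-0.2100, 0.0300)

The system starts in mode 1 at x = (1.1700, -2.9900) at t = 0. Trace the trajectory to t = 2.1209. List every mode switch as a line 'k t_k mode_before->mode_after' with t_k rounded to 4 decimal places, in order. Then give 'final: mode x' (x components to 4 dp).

1 0.4923 1->0
2 1.3675 0->1
3 1.6303 1->0
final: 0 0.6755 -2.2316

Mode 1: guard c·x = -1.5158 hit at Δt = 0.4923 (t = 0.4923), x⁻ = (1.5925, -1.9565) → reset → x⁺ = (1.1118, -1.5939), jump to mode 0
Mode 0: guard c·x = 3.0964 hit at Δt = 0.8752 (t = 1.3675), x⁻ = (0.8100, -3.1847) → reset → x⁺ = (1.0666, -2.3488), jump to mode 1
Mode 1: guard c·x = -1.5158 hit at Δt = 0.2628 (t = 1.6303), x⁻ = (1.2814, -1.8794) → reset → x⁺ = (0.8535, -1.5299), jump to mode 0
Mode 0: flow for 0.4906 to horizon, guard not reached → x = (0.6755, -2.2316)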